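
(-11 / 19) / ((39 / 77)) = -847 / 741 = -1.14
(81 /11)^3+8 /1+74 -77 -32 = 495504 /1331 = 372.28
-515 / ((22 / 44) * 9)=-1030 / 9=-114.44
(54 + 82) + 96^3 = 884872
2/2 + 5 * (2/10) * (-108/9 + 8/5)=-47/5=-9.40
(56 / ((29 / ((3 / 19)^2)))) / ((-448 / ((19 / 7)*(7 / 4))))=-9 / 17632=-0.00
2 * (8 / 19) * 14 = 224 / 19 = 11.79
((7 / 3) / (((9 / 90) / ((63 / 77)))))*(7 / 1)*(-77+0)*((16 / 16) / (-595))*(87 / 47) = 25578 / 799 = 32.01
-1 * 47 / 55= -0.85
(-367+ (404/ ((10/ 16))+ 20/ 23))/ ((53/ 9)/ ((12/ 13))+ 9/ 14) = 24366636/ 610535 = 39.91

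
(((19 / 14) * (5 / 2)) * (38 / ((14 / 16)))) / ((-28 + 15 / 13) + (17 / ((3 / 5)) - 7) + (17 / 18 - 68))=-1689480 / 832069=-2.03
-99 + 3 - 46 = -142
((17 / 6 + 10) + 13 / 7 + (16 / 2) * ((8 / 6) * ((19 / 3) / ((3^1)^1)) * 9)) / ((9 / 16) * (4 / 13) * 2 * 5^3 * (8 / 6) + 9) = 2327 / 714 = 3.26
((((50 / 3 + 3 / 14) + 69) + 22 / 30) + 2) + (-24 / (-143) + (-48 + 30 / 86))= 17703997 / 430430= 41.13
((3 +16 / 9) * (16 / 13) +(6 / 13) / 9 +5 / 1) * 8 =10232 / 117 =87.45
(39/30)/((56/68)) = 221/140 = 1.58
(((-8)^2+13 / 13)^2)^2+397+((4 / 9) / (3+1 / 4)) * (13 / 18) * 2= 1445932798 / 81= 17851022.20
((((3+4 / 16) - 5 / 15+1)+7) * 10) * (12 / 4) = 327.50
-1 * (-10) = 10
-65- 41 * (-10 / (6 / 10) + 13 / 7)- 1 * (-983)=1525.19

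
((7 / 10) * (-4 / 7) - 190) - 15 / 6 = -192.90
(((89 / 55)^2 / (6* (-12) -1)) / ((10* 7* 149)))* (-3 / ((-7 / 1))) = -0.00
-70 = -70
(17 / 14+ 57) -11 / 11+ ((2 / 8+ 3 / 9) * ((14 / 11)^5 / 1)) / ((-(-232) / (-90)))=3691641099 / 65386706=56.46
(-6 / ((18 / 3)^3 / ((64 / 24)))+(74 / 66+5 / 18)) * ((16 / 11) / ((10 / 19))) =59812 / 16335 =3.66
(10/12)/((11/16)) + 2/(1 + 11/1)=91/66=1.38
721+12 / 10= 3611 / 5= 722.20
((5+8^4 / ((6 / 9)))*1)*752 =4624048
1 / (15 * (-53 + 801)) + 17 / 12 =3974 / 2805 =1.42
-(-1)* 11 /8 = 1.38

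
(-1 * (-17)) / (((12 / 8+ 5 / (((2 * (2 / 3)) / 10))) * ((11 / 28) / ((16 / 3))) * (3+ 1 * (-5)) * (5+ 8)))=-3808 / 16731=-0.23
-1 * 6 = -6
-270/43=-6.28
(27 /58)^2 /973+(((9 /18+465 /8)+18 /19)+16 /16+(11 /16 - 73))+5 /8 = -2764956643 /248761072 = -11.11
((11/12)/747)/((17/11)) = 121/152388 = 0.00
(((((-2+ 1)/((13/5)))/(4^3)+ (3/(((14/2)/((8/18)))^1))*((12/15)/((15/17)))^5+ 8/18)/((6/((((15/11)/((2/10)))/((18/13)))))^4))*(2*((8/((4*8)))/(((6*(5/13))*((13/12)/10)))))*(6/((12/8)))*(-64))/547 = -50568395120366513/214508082171952800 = -0.24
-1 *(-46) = 46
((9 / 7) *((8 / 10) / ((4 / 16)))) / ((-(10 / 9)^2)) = -2916 / 875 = -3.33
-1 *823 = -823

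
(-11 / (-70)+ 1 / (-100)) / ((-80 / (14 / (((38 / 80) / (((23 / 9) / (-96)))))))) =2369 / 1641600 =0.00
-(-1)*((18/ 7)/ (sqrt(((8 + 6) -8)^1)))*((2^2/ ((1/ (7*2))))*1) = 24*sqrt(6) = 58.79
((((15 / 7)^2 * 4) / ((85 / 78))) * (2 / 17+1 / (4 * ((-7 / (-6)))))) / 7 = 554580 / 693889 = 0.80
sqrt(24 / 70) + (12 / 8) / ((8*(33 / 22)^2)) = 1 / 12 + 2*sqrt(105) / 35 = 0.67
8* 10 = 80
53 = 53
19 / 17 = 1.12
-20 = -20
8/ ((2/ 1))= 4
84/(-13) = -84/13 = -6.46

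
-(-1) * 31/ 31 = 1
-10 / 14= -5 / 7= -0.71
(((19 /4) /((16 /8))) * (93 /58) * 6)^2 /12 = 9366867 /215296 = 43.51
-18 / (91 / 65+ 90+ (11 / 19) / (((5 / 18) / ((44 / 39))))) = -22230 / 115783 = -0.19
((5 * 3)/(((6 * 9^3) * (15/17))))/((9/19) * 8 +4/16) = 646/671409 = 0.00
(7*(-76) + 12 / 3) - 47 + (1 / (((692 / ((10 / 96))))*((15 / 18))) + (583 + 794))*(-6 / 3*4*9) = -69005557 / 692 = -99719.01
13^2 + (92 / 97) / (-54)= 442565 / 2619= 168.98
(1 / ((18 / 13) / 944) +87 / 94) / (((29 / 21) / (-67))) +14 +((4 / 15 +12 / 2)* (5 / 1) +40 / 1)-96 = -270966155 / 8178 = -33133.55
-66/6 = -11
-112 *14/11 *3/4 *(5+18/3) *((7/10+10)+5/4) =-70266/5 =-14053.20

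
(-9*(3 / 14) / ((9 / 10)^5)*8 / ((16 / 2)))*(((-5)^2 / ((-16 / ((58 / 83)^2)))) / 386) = 131406250 / 20354494293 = 0.01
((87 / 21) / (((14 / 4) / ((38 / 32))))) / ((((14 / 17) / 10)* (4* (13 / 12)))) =140505 / 35672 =3.94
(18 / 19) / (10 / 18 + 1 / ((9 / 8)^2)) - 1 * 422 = -872504 / 2071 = -421.30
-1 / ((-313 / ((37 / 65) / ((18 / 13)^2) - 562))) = -909959 / 507060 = -1.79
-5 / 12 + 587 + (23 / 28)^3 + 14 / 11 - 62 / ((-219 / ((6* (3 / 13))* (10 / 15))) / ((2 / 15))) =588.45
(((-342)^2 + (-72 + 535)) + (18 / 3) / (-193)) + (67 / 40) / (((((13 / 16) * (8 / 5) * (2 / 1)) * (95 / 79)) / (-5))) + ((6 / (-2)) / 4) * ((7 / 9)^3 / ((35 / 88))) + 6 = 117429.40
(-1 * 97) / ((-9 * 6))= 97 / 54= 1.80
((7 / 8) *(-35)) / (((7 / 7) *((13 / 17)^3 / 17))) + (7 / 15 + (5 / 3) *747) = 21415157 / 263640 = 81.23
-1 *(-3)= 3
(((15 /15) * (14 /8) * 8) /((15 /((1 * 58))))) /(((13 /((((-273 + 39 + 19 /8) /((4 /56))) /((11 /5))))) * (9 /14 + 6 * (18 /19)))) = -41200474 /42471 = -970.08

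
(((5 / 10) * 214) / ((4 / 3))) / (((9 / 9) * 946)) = 321 / 3784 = 0.08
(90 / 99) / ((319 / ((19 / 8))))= 0.01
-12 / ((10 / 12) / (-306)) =22032 / 5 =4406.40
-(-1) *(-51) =-51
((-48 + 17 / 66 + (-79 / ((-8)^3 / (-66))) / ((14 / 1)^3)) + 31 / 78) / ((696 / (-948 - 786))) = 4123701900323 / 34957418496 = 117.96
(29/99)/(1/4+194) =116/76923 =0.00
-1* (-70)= 70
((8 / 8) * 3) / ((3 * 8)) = 1 / 8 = 0.12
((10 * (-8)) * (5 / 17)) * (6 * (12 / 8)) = -3600 / 17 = -211.76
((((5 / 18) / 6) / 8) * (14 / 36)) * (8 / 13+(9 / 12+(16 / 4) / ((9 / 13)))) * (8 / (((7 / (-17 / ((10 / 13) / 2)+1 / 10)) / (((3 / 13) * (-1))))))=163807 / 876096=0.19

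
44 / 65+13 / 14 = 1461 / 910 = 1.61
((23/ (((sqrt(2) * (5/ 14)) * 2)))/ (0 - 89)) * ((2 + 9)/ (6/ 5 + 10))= -253 * sqrt(2)/ 1424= -0.25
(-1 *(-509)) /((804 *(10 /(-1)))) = -509 /8040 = -0.06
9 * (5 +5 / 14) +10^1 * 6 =1515 / 14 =108.21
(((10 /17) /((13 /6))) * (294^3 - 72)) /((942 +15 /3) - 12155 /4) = -2032968960 /616369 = -3298.30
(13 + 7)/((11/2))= 40/11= 3.64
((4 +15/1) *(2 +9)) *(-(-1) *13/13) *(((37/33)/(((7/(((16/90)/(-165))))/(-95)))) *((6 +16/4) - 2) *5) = 854848/6237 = 137.06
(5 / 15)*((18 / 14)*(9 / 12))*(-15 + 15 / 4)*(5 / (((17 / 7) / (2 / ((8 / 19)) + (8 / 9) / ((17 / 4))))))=-36.92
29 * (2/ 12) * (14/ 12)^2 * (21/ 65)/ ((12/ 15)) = 9947/ 3744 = 2.66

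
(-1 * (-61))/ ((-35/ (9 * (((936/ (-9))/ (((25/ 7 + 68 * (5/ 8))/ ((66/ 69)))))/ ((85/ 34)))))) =1674816/ 123625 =13.55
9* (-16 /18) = -8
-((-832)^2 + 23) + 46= -692201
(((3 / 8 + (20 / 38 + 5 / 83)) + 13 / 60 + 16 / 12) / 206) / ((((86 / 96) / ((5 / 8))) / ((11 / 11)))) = 475287 / 55876264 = 0.01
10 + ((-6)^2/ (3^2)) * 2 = 18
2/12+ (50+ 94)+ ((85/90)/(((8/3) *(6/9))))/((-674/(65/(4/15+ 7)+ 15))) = 508318165/3526368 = 144.15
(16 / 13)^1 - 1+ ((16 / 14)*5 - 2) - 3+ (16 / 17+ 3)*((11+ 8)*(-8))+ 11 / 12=-11086367 / 18564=-597.20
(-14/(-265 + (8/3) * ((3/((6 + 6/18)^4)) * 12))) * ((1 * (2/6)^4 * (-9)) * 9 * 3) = -5473482/34527289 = -0.16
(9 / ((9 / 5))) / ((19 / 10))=50 / 19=2.63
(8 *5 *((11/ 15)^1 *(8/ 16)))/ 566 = 22/ 849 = 0.03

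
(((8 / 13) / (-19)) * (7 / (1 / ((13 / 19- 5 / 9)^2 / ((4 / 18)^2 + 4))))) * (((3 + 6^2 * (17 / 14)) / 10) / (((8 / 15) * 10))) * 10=-118701 / 14623388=-0.01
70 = 70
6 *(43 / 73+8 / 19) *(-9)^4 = 55151766 / 1387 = 39763.35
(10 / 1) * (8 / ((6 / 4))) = 160 / 3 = 53.33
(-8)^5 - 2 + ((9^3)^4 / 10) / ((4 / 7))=1977005444567 / 40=49425136114.18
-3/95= -0.03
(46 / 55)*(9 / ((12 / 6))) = 207 / 55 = 3.76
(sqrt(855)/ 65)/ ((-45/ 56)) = -0.56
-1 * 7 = -7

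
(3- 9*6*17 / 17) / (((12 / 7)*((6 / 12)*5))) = -119 / 10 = -11.90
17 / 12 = 1.42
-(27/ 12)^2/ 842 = -81/ 13472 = -0.01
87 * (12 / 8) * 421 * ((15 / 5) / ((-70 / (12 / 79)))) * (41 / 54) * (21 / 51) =-1501707 / 13430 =-111.82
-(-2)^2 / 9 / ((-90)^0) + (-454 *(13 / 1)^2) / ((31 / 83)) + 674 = -57126400 / 279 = -204754.12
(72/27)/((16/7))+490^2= 1440607/6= 240101.17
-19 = -19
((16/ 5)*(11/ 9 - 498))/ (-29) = 71536/ 1305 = 54.82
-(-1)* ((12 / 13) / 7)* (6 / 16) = 9 / 182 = 0.05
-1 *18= -18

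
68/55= 1.24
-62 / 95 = -0.65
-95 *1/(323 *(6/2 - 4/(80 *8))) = -800/8143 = -0.10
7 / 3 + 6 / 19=151 / 57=2.65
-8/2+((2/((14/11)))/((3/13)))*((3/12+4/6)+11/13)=2017/252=8.00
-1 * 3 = -3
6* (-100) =-600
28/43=0.65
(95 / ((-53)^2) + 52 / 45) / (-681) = -150343 / 86081805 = -0.00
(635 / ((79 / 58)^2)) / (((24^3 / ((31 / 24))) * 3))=16555085 / 1552960512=0.01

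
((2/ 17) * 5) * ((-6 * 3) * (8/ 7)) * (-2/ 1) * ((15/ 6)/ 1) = 7200/ 119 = 60.50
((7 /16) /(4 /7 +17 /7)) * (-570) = -665 /8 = -83.12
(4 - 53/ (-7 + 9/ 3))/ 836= 69/ 3344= 0.02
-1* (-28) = 28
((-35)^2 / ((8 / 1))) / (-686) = -25 / 112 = -0.22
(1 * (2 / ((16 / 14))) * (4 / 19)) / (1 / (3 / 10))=0.11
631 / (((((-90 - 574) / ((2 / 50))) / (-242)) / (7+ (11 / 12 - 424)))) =-3827.52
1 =1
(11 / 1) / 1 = 11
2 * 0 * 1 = 0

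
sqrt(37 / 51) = sqrt(1887) / 51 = 0.85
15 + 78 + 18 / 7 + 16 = 781 / 7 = 111.57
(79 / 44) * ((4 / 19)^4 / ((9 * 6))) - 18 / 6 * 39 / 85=-4528309549 / 3289953645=-1.38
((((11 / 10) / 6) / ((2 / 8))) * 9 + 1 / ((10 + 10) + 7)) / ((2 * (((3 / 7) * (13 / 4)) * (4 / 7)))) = 21952 / 5265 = 4.17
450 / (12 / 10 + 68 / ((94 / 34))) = 52875 / 3031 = 17.44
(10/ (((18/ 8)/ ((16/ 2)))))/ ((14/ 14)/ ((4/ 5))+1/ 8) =2560/ 99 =25.86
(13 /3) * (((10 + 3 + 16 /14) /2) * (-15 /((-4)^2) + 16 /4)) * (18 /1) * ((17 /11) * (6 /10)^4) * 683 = 2310786387 /10000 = 231078.64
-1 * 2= -2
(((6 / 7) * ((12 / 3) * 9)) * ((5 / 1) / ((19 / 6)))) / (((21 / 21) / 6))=38880 / 133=292.33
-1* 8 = -8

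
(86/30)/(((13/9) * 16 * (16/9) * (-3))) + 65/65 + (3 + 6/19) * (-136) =-142262713/316160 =-449.97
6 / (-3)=-2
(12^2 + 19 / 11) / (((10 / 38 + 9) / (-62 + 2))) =-456855 / 484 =-943.92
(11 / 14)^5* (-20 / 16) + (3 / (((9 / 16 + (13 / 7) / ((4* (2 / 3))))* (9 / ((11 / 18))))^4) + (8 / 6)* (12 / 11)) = 144982680855743339734753 / 134211004329961740246912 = 1.08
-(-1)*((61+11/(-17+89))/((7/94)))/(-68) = -1739/144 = -12.08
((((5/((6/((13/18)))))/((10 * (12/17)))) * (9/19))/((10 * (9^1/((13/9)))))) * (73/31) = 209729/137401920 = 0.00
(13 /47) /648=13 /30456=0.00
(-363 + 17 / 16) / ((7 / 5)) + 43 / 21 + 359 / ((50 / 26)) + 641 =685441 / 1200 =571.20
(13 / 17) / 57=13 / 969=0.01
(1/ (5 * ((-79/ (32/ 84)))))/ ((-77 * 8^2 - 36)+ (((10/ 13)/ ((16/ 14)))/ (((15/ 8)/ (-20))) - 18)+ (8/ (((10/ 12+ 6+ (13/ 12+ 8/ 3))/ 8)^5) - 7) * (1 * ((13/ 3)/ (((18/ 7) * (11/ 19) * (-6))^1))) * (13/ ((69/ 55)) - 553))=140827503285591408/ 921706960990187200538045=0.00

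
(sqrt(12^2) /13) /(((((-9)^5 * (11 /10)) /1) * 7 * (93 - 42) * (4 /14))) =-20 /143548119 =-0.00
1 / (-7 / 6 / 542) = -464.57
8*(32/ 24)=32/ 3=10.67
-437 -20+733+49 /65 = 17989 /65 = 276.75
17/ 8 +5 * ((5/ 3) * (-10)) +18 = -1517/ 24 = -63.21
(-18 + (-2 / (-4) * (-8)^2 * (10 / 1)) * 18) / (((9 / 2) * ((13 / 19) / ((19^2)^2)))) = 3159502324 / 13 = 243038640.31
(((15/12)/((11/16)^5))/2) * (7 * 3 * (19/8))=202.95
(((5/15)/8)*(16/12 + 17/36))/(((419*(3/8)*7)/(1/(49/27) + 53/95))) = 33553/442360926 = 0.00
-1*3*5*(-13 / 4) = 195 / 4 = 48.75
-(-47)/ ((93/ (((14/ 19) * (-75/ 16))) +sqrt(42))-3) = -2.00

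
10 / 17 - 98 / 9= -1576 / 153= -10.30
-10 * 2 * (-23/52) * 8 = 920/13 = 70.77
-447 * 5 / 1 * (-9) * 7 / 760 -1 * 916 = -111071 / 152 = -730.73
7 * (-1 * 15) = -105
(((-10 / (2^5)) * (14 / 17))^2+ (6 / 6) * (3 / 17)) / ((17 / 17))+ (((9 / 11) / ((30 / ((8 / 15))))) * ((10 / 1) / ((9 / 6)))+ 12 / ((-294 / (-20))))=172868029 / 149540160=1.16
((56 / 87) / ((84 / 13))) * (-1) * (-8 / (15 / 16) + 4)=1768 / 3915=0.45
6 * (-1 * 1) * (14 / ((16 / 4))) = -21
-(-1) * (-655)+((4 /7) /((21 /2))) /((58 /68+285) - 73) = -655.00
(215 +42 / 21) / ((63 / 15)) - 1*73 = -64 / 3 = -21.33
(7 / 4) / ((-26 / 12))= -21 / 26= -0.81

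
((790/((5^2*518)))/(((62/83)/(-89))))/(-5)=583573/401450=1.45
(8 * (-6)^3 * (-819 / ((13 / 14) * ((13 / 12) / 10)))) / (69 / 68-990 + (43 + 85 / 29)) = -120220692480 / 8058713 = -14918.10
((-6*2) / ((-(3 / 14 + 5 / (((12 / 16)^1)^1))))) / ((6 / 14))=1176 / 289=4.07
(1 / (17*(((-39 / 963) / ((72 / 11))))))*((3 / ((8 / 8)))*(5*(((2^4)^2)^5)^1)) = -381178691117383680 / 2431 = -156799132504065.68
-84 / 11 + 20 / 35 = -544 / 77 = -7.06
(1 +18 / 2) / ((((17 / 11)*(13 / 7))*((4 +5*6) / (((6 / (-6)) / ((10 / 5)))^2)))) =385 / 15028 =0.03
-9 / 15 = -3 / 5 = -0.60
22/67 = 0.33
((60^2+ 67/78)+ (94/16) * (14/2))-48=1121323/312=3593.98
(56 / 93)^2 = 3136 / 8649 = 0.36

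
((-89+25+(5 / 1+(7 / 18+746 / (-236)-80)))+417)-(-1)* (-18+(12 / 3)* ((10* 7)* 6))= 1028668 / 531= 1937.23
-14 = -14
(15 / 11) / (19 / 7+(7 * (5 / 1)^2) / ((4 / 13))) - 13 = -2287723 / 176011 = -13.00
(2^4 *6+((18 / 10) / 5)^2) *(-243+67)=-10574256 / 625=-16918.81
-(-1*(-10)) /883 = -10 /883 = -0.01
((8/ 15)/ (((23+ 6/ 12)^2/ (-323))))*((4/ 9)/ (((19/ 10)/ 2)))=-8704/ 59643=-0.15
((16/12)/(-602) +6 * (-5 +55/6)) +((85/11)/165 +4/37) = 33895234/1347577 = 25.15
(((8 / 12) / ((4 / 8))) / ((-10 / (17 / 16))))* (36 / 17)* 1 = -3 / 10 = -0.30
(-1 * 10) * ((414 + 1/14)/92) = -28985/644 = -45.01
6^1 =6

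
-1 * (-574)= 574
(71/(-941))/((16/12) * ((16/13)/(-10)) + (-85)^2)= -0.00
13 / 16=0.81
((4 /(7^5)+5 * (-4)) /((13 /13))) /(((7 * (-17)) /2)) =672272 /2000033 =0.34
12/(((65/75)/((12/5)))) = 432/13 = 33.23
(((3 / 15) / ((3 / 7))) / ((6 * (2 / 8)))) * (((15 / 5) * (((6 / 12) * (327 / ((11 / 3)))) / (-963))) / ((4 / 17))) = -12971 / 70620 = -0.18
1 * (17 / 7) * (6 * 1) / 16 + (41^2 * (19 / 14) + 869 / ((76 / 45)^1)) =2975803 / 1064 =2796.81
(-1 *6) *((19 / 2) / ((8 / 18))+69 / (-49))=-23481 / 196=-119.80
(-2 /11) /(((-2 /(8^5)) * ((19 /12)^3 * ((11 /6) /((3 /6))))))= 169869312 /829939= 204.68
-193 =-193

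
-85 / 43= -1.98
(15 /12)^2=25 /16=1.56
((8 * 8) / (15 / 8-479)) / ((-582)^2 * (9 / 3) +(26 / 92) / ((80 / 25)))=-376832 / 2854744441769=-0.00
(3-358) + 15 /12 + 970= 2465 /4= 616.25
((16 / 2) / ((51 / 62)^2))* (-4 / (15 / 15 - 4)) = 123008 / 7803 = 15.76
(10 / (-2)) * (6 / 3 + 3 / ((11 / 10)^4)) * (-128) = 37940480 / 14641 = 2591.39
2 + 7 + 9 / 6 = 21 / 2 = 10.50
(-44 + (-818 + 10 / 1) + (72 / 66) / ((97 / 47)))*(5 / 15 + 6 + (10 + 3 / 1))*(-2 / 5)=7025888 / 1067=6584.71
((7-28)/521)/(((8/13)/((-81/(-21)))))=-0.25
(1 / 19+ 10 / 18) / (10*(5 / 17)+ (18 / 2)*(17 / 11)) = 19448 / 538821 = 0.04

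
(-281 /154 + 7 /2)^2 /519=5547 /1025717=0.01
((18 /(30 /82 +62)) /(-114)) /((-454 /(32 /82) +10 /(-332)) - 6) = 81672 /37723970755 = 0.00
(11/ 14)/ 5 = 11/ 70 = 0.16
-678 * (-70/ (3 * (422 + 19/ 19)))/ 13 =15820/ 5499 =2.88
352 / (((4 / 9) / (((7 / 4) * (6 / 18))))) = 462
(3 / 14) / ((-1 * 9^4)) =-1 / 30618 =-0.00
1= 1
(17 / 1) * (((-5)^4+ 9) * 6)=64668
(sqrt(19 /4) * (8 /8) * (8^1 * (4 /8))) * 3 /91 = 6 * sqrt(19) /91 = 0.29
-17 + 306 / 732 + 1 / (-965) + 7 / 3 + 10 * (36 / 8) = 10860709 / 353190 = 30.75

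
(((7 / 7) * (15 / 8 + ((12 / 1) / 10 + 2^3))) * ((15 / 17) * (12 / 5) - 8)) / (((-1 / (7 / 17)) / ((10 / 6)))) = 77525 / 1734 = 44.71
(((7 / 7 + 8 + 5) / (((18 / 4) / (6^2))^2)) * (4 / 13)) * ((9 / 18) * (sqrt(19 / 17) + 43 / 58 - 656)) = -34052480 / 377 + 1792 * sqrt(323) / 221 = -90179.15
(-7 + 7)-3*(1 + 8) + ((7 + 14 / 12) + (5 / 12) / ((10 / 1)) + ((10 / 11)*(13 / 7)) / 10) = -34415 / 1848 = -18.62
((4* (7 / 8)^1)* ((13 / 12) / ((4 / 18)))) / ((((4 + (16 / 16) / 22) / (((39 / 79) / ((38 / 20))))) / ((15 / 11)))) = 798525 / 534356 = 1.49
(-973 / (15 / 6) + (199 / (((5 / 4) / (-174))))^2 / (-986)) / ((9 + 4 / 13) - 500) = 4301868506 / 2711075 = 1586.78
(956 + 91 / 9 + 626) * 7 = 100303 / 9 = 11144.78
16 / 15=1.07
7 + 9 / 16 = 121 / 16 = 7.56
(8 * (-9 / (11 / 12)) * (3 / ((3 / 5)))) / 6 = -720 / 11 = -65.45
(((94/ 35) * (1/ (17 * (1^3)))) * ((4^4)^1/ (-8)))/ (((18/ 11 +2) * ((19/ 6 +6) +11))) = -2256/ 32725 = -0.07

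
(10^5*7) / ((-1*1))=-700000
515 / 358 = 1.44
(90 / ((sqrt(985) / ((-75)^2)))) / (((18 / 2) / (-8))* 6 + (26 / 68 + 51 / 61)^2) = -217762222500* sqrt(985) / 2230949549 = -3063.45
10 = 10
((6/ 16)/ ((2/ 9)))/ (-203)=-27/ 3248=-0.01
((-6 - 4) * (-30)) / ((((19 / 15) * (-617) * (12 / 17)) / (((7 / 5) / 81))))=-2975 / 316521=-0.01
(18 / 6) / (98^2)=3 / 9604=0.00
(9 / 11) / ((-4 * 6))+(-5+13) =701 / 88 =7.97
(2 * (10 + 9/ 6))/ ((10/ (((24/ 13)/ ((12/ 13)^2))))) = 299/ 60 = 4.98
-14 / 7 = -2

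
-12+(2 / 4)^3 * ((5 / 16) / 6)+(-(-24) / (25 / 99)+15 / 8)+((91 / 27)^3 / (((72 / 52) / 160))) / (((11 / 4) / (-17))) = -340013194375273 / 12471148800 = -27263.98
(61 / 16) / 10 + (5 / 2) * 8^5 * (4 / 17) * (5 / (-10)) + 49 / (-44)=-288380313 / 29920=-9638.38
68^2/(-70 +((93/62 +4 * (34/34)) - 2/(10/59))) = -46240/763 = -60.60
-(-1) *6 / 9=2 / 3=0.67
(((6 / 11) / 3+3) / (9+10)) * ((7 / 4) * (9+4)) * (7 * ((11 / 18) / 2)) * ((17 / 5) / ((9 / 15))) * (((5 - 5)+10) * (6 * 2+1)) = 24635975 / 4104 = 6002.92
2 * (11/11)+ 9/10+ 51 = 539/10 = 53.90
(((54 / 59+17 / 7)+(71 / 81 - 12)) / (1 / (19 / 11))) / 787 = -0.02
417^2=173889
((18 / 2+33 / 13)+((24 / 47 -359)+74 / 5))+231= -309016 / 3055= -101.15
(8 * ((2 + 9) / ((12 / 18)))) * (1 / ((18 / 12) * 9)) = 88 / 9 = 9.78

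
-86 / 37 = -2.32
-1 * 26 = -26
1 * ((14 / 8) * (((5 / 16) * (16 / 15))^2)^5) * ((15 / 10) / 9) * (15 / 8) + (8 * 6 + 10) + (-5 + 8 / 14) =1417176245 / 26453952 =53.57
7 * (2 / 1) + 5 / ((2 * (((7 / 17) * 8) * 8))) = 12629 / 896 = 14.09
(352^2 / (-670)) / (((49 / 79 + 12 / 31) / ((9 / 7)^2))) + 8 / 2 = -12127373068 / 40495805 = -299.47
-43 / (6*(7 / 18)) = -129 / 7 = -18.43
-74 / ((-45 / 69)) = 1702 / 15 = 113.47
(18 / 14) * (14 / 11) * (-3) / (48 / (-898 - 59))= 783 / 8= 97.88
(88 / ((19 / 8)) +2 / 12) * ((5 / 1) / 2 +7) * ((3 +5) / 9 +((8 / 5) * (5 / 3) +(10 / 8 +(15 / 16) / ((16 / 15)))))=55570571 / 27648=2009.93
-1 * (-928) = 928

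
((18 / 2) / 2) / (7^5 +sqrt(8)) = 151263 / 564950482 - 9 * sqrt(2) / 282475241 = 0.00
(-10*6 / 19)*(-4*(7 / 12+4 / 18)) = 580 / 57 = 10.18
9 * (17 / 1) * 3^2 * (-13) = -17901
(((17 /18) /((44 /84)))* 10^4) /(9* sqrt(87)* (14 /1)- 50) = 3718750 /5687187 + 3123750* sqrt(87) /1895729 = 16.02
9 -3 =6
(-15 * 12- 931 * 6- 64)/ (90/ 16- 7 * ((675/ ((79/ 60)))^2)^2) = 33029668688/ 2739336790877222661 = 0.00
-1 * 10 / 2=-5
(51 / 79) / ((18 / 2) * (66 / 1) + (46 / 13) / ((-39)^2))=1008423 / 927871432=0.00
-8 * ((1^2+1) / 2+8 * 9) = -584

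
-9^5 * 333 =-19663317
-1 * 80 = -80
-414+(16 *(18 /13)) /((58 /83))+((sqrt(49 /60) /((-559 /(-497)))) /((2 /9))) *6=-144126 /377+31311 *sqrt(15) /5590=-360.60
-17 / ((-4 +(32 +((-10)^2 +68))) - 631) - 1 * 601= -261418 / 435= -600.96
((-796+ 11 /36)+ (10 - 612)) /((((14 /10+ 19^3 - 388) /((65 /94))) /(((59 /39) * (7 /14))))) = -74217575 /657078048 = -0.11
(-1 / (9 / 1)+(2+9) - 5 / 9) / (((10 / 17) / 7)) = 3689 / 30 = 122.97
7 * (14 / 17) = 98 / 17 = 5.76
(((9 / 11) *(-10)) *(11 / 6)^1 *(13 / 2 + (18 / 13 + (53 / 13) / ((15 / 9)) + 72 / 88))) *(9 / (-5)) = 430461 / 1430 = 301.02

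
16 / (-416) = -1 / 26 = -0.04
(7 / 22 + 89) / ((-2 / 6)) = -5895 / 22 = -267.95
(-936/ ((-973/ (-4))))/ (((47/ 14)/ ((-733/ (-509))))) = -5488704/ 3325297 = -1.65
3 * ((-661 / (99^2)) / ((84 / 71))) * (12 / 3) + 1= 21676 / 68607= 0.32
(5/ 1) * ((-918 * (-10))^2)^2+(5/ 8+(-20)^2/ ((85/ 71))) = 4829249433196845525/ 136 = 35509187008800334.74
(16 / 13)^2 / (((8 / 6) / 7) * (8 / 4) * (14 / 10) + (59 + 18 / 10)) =96 / 3887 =0.02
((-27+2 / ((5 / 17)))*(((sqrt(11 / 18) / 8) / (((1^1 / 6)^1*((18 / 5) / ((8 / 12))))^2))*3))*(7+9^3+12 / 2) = -5424.52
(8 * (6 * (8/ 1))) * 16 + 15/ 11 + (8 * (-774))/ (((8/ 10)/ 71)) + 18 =-5977143/ 11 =-543376.64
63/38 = 1.66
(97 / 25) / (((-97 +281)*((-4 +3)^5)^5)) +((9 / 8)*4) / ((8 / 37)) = 20.79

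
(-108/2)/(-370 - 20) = 9/65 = 0.14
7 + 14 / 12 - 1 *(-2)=61 / 6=10.17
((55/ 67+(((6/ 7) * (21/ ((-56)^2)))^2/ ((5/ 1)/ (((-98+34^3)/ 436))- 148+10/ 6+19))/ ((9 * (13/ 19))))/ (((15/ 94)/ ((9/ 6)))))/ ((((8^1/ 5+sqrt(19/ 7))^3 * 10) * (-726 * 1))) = 5791619080584261964285/ 1168633489859030587392- 28123211712714288609275 * sqrt(133)/ 65443475432105712893952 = -0.00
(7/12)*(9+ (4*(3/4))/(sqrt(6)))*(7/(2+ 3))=49*sqrt(6)/120+ 147/20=8.35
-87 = -87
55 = 55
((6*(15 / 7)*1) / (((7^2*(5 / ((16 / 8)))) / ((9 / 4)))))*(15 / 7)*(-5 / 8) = -6075 / 19208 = -0.32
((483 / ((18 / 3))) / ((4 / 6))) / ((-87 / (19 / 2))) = -3059 / 232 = -13.19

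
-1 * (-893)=893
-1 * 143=-143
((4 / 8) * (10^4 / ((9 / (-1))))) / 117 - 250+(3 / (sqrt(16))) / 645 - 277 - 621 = -1043904787 / 905580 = -1152.75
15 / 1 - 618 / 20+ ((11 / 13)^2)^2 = -4394789 / 285610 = -15.39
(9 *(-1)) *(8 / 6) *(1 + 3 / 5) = -96 / 5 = -19.20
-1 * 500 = -500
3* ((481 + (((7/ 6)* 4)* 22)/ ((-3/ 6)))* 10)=8270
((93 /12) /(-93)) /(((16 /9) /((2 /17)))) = -3 /544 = -0.01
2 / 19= 0.11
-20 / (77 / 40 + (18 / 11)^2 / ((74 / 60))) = -4.88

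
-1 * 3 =-3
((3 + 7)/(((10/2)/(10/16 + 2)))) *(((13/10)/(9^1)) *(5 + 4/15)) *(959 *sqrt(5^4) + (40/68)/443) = 95753.49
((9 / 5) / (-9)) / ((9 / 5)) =-1 / 9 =-0.11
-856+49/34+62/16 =-115693/136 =-850.68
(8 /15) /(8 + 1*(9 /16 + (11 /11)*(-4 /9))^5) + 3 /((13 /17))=128458253706927 /32197121687185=3.99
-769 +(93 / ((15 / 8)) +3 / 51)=-719.34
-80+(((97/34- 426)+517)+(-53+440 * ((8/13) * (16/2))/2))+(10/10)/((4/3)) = 923497/884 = 1044.68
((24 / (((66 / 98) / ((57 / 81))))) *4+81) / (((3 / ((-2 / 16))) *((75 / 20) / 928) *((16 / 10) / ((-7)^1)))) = 21862694 / 2673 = 8179.08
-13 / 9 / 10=-0.14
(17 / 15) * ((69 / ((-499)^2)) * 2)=782 / 1245005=0.00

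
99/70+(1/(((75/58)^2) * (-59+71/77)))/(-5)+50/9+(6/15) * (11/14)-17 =-1069035538/110053125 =-9.71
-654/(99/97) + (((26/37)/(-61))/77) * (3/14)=-640.79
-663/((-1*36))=221/12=18.42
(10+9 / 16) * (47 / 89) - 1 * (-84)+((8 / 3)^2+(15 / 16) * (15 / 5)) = 318803 / 3204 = 99.50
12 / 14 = 6 / 7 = 0.86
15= 15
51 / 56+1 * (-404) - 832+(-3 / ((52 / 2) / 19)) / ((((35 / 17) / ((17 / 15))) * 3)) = -67457839 / 54600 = -1235.49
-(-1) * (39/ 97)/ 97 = 39/ 9409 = 0.00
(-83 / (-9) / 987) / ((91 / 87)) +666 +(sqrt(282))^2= 255441955 / 269451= 948.01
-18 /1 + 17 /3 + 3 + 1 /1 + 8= -1 /3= -0.33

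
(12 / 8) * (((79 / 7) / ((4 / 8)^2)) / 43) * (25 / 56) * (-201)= -1190925 / 8428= -141.31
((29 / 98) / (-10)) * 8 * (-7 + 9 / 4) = 551 / 490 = 1.12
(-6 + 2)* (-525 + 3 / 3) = 2096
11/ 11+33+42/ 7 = 40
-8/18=-4/9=-0.44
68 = 68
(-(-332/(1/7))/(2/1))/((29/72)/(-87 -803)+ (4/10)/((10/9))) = 3231.84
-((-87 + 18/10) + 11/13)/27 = 5483/1755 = 3.12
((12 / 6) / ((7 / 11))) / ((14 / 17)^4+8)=918731 / 2473044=0.37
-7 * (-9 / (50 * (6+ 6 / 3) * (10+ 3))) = 63 / 5200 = 0.01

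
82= 82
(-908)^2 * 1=824464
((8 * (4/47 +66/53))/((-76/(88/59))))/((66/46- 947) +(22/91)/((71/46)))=10834347524/49038420350109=0.00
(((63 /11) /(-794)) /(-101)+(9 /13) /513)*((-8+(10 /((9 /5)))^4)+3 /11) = 63338181441355 /47175389249274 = 1.34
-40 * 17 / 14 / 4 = -85 / 7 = -12.14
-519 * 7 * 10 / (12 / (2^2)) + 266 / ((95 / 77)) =-59472 / 5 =-11894.40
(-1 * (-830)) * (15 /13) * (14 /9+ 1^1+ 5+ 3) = 394250 /39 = 10108.97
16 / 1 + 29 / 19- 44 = -503 / 19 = -26.47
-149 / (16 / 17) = -2533 / 16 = -158.31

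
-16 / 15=-1.07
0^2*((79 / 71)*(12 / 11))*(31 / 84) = 0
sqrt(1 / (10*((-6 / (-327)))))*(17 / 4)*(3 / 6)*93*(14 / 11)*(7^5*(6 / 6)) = 186003069*sqrt(545) / 440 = 9868830.38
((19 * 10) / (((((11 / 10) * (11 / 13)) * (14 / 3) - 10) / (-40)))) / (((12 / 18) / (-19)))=-38292.84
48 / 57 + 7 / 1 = 149 / 19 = 7.84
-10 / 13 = -0.77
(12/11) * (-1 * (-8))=96/11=8.73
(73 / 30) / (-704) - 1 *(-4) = 84407 / 21120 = 4.00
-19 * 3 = -57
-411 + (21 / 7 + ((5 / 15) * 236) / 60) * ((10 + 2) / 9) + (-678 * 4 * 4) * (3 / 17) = -5323493 / 2295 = -2319.60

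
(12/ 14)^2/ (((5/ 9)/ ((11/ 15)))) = 1188/ 1225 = 0.97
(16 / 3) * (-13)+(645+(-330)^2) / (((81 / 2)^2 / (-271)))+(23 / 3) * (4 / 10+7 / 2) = -396685007 / 21870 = -18138.32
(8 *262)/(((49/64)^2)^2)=35165044736/5764801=6099.96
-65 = -65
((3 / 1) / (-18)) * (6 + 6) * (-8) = 16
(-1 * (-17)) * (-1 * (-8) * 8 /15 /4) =272 /15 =18.13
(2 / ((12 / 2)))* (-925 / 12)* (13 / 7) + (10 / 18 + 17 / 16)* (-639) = -1090309 / 1008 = -1081.66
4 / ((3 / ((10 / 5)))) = 8 / 3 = 2.67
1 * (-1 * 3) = -3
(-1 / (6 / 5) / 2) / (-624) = 5 / 7488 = 0.00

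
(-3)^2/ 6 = 3/ 2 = 1.50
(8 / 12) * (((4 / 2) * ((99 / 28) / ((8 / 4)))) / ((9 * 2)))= 11 / 84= 0.13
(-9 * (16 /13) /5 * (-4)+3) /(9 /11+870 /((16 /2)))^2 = 497552 /503577555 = 0.00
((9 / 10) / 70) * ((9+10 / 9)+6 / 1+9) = 0.32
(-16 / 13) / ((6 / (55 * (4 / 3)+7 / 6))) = -596 / 39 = -15.28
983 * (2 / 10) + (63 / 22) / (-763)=2357189 / 11990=196.60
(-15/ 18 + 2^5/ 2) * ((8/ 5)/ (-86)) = -182/ 645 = -0.28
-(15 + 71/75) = -1196/75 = -15.95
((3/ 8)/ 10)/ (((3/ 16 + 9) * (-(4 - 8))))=1/ 980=0.00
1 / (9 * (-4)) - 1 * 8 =-289 / 36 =-8.03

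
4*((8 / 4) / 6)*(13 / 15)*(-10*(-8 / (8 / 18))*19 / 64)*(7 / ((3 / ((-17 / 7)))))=-349.92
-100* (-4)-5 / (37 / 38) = 14610 / 37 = 394.86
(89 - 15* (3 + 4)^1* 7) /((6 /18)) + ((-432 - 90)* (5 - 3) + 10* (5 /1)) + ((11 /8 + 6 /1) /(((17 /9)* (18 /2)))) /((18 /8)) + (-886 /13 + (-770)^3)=-1816100207845 /3978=-456535999.96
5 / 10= 1 / 2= 0.50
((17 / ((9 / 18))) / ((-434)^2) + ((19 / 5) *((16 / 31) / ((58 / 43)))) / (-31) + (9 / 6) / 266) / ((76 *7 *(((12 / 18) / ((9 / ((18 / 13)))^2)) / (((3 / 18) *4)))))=-3603105181 / 1104263419840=-0.00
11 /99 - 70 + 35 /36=-827 /12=-68.92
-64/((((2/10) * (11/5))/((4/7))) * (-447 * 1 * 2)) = 3200/34419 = 0.09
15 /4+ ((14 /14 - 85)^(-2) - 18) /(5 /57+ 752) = 375691447 /100827888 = 3.73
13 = 13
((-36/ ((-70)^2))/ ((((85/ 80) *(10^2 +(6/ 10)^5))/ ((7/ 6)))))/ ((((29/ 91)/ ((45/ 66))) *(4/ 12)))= -877500/ 1696005289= -0.00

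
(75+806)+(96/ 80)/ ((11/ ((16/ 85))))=4118771/ 4675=881.02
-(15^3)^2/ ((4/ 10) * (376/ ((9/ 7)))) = -512578125/ 5264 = -97374.26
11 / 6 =1.83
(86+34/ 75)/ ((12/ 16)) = 25936/ 225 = 115.27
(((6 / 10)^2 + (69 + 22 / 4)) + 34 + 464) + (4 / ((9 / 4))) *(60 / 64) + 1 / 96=1378889 / 2400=574.54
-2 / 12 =-0.17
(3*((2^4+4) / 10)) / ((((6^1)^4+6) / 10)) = 10 / 217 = 0.05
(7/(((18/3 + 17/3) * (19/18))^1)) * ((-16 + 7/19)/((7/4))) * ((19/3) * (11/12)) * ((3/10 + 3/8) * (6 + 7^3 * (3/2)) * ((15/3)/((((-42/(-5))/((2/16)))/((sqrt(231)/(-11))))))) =8347779 * sqrt(231)/119168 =1064.68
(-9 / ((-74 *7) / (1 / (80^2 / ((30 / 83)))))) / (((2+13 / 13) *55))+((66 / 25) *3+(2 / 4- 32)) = -7137141579 / 302677760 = -23.58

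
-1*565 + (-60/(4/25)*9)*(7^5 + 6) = -56744440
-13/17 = -0.76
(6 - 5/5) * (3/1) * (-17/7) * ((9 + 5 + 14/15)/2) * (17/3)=-4624/3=-1541.33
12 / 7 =1.71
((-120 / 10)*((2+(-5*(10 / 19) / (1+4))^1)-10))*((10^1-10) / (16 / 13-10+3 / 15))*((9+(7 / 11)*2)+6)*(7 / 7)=0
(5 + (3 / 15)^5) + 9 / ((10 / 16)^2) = 87626 / 3125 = 28.04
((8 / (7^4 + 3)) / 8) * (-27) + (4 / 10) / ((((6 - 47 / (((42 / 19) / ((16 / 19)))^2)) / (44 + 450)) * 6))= -87311271 / 2175620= -40.13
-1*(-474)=474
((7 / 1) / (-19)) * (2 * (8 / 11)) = -112 / 209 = -0.54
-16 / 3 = -5.33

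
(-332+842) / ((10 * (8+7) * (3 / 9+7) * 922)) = 51 / 101420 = 0.00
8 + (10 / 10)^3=9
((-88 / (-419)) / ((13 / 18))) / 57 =0.01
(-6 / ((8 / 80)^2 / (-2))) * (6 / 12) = 600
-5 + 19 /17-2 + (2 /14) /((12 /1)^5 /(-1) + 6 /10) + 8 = 2.12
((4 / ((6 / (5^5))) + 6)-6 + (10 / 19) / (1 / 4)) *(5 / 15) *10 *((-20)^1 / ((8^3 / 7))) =-10401125 / 5472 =-1900.79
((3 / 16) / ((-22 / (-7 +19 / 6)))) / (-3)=-23 / 2112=-0.01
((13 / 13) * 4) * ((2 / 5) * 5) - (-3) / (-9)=23 / 3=7.67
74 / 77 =0.96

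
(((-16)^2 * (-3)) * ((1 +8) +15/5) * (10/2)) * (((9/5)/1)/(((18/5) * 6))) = -3840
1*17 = 17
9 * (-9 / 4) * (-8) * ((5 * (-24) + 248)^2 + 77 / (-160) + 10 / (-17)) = 3609487251 / 1360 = 2654034.74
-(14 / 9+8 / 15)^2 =-8836 / 2025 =-4.36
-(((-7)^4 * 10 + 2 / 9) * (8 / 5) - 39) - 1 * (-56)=-38321.36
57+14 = 71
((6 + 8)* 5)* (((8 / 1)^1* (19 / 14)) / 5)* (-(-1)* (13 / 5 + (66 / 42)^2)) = 188784 / 245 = 770.55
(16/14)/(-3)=-8/21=-0.38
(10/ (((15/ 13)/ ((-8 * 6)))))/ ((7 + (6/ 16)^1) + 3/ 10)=-16640/ 307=-54.20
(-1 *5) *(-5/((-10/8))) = -20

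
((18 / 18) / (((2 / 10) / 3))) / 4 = 3.75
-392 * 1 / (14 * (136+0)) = -0.21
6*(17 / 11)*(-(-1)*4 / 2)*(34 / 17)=408 / 11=37.09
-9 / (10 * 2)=-0.45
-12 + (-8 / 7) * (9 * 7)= -84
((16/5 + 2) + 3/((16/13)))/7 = 611/560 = 1.09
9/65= 0.14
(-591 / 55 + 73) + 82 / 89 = 309246 / 4895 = 63.18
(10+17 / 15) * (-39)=-2171 / 5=-434.20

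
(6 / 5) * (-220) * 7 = -1848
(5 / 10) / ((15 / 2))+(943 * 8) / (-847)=-112313 / 12705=-8.84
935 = 935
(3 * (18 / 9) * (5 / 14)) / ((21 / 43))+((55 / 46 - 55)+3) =-104623 / 2254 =-46.42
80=80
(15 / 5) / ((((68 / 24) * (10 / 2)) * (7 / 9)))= 162 / 595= 0.27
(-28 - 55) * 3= -249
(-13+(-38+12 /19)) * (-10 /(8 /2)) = 4785 /38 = 125.92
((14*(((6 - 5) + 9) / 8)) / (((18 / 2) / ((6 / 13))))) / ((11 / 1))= 35 / 429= 0.08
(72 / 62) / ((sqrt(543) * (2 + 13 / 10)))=40 * sqrt(543) / 61721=0.02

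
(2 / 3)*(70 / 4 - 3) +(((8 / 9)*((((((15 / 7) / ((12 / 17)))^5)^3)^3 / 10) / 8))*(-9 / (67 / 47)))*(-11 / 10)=41354563986059702759688352791176189771368891394742238575363430981494389173952458231148771 / 106504377698628528914137397451722890593238773668335398473381783273472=388289804416107404751.12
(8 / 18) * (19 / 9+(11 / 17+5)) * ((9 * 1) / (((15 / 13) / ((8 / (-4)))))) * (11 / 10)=-678964 / 11475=-59.17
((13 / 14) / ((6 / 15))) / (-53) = -65 / 1484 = -0.04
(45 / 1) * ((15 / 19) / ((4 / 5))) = 44.41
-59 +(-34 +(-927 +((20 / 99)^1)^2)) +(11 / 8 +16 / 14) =-558428779 / 548856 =-1017.44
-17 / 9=-1.89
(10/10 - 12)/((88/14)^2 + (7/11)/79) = -468391/1682727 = -0.28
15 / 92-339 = -31173 / 92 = -338.84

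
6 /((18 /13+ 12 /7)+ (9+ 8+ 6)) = 546 /2375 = 0.23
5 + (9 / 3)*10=35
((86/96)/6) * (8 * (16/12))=43/27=1.59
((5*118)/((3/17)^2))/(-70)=-17051/63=-270.65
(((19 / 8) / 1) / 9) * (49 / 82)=931 / 5904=0.16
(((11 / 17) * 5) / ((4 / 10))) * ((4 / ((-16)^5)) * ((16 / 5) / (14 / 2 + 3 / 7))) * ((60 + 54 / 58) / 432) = -226765 / 120965824512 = -0.00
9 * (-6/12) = -9/2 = -4.50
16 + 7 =23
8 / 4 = 2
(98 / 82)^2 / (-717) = -2401 / 1205277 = -0.00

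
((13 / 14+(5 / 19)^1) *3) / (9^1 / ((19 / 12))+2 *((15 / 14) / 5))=317 / 542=0.58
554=554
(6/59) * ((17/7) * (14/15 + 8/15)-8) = -0.45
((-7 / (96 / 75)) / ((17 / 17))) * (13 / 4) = -2275 / 128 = -17.77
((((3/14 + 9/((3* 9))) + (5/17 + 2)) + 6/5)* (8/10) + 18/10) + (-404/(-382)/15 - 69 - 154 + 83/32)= -3914885773/18183200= -215.30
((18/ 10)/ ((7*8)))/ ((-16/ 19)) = -171/ 4480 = -0.04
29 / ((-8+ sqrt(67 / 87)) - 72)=-201840 / 556733 - 29 * sqrt(5829) / 556733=-0.37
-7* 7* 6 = -294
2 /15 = 0.13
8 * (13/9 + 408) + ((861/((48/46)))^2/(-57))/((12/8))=-2849929/608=-4687.38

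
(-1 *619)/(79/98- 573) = 60662/56075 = 1.08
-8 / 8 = -1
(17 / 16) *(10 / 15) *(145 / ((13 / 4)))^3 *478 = 198185014000 / 6591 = 30069035.65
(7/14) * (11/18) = 0.31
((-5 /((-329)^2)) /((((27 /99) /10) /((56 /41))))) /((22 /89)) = -17800 /1901949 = -0.01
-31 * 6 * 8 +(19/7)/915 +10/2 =-9498596/6405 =-1483.00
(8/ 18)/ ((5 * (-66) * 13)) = -2/ 19305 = -0.00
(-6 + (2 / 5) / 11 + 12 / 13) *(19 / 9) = -68476 / 6435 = -10.64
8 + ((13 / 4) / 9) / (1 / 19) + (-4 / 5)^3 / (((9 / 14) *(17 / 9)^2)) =19036571 / 1300500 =14.64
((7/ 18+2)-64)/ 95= -1109/ 1710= -0.65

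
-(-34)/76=17/38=0.45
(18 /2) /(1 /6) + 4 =58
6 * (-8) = -48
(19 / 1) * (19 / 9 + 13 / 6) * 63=10241 / 2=5120.50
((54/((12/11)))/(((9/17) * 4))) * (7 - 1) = 561/4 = 140.25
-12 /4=-3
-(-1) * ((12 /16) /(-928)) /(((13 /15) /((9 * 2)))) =-405 /24128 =-0.02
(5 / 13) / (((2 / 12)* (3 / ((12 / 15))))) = 0.62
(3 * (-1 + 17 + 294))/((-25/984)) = -183024/5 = -36604.80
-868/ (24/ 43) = -9331/ 6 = -1555.17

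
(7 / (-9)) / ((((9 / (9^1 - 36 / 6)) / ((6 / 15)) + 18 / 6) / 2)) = -4 / 27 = -0.15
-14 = -14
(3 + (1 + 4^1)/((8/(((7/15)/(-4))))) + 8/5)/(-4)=-2173/1920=-1.13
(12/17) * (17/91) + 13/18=1399/1638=0.85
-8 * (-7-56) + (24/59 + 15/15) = 29819/59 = 505.41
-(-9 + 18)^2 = -81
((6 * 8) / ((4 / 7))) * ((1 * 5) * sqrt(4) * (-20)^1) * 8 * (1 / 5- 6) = 779520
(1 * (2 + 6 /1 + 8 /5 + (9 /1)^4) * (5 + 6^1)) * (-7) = -2529681 /5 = -505936.20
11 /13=0.85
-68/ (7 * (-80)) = 17/ 140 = 0.12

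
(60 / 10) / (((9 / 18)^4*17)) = 96 / 17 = 5.65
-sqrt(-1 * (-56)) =-2 * sqrt(14) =-7.48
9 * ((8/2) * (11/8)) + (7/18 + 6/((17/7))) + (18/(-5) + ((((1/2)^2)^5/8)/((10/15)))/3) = 611140349/12533760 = 48.76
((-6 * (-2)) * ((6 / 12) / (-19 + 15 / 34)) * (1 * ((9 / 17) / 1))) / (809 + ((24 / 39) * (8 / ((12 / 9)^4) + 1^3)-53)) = -5616 / 24877175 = -0.00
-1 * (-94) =94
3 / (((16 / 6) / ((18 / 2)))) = 81 / 8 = 10.12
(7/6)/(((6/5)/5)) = 175/36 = 4.86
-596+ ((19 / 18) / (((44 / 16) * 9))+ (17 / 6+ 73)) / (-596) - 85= -723406243 / 1062072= -681.13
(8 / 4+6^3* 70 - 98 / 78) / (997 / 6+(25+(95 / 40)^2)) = 37741376 / 491231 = 76.83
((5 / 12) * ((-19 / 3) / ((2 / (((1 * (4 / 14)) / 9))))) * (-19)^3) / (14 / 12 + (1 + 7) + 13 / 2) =651605 / 35532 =18.34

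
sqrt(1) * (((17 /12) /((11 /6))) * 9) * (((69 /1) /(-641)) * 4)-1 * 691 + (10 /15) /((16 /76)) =-29226161 /42306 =-690.83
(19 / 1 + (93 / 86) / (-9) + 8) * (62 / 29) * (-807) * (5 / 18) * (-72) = 1156619300 / 1247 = 927521.49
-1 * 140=-140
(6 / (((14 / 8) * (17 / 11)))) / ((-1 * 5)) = -264 / 595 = -0.44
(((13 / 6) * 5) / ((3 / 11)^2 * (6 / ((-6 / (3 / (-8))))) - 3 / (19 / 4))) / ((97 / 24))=-4781920 / 1076991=-4.44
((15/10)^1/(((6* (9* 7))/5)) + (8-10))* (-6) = 499/42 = 11.88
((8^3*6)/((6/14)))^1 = 7168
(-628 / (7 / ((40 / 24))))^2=22357.37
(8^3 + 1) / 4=513 / 4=128.25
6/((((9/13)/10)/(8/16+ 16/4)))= 390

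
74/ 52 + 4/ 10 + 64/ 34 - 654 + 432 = -482431/ 2210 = -218.29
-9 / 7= -1.29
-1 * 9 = -9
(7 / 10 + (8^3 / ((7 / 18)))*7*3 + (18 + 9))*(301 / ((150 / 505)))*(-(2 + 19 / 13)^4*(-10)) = 40266313900.86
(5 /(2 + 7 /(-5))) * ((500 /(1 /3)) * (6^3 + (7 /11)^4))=39560712500 /14641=2702049.89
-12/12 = -1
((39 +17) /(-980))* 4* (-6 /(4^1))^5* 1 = 243 /140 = 1.74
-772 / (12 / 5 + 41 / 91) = -351260 / 1297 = -270.82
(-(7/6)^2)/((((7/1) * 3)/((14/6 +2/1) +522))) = -34.11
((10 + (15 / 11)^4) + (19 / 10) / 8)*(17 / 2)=116.41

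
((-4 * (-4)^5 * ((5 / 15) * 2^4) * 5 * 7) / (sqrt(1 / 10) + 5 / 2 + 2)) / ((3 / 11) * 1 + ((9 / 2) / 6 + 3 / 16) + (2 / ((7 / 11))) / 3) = 50866421760 / 672607 - 1130364928 * sqrt(10) / 672607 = 70311.33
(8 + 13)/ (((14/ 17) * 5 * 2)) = 2.55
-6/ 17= -0.35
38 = 38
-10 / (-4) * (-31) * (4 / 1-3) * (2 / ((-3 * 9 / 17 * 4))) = 24.40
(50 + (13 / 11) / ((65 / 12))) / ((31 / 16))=44192 / 1705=25.92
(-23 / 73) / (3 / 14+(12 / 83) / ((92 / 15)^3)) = -2601401936 / 1774450347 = -1.47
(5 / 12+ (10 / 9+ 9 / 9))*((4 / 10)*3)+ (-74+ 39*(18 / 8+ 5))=12707 / 60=211.78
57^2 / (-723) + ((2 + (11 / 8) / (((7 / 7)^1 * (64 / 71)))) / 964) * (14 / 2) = -2205349 / 493568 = -4.47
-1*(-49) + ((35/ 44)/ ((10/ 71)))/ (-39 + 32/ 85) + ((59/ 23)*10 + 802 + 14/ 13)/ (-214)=59393867509/ 1320415096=44.98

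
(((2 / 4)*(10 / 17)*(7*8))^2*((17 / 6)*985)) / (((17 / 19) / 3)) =733628000 / 289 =2538505.19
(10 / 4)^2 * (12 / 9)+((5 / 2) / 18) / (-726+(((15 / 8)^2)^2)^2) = 8.33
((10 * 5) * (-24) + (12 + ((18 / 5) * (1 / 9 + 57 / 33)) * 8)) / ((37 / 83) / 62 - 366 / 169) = 54292008472 / 103245065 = 525.86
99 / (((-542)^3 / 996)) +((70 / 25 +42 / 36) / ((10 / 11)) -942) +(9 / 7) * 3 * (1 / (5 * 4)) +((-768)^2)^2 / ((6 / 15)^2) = 45438299413043913120749 / 20897636550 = 2174327192662.56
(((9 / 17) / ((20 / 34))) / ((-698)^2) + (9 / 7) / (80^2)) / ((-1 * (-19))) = 1106289 / 103677011200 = 0.00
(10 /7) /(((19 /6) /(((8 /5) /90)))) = 16 /1995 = 0.01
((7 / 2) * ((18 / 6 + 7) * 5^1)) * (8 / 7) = 200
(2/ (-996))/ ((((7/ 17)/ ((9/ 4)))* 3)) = -17/ 4648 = -0.00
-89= -89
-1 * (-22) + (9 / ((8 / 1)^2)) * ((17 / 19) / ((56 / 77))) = 215699 / 9728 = 22.17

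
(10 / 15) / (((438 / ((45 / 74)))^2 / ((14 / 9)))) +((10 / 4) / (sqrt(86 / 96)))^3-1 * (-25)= 3000 * sqrt(129) / 1849 +2188620475 / 87544812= 43.43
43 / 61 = 0.70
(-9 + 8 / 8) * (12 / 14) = -48 / 7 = -6.86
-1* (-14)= 14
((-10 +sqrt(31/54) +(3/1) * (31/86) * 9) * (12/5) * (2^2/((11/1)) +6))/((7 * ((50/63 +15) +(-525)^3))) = 4347/1078001987810-21 * sqrt(186)/25069813670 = -0.00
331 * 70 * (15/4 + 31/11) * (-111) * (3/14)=-159272235/44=-3619823.52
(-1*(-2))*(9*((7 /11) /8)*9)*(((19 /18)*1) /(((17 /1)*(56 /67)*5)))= 11457 /59840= 0.19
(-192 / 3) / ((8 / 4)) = -32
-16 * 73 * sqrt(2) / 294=-584 * sqrt(2) / 147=-5.62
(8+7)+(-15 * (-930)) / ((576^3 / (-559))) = 158819255 / 10616832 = 14.96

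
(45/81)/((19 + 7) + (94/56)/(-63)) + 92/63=4276904/2886471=1.48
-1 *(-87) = 87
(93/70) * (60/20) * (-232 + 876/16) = -197811/280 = -706.47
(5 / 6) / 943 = 5 / 5658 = 0.00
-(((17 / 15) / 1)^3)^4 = -582622237229761 / 129746337890625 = -4.49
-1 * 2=-2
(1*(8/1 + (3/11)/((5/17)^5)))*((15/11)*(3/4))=40811139/302500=134.91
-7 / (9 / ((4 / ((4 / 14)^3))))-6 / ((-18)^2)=-3602 / 27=-133.41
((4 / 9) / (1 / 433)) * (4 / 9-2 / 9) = 3464 / 81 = 42.77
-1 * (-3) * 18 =54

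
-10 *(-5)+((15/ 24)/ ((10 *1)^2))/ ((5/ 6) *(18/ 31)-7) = 1615969/ 32320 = 50.00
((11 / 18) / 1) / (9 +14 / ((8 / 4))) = 11 / 288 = 0.04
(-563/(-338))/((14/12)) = 1689/1183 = 1.43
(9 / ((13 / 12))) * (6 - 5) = 108 / 13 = 8.31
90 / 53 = 1.70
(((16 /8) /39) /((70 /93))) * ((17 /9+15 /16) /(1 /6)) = 12617 /10920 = 1.16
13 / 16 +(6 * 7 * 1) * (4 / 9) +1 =983 / 48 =20.48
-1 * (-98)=98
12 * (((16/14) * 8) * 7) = 768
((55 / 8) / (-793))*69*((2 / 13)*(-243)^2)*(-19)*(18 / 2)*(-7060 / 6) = -22544670527775 / 20618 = -1093446043.64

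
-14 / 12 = -7 / 6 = -1.17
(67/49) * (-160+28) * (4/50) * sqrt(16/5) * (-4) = 283008 * sqrt(5)/6125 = 103.32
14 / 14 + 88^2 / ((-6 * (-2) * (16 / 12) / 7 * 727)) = 4115 / 727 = 5.66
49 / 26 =1.88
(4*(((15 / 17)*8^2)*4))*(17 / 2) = 7680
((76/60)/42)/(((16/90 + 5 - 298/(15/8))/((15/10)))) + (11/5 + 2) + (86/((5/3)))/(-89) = 312076887/86210740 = 3.62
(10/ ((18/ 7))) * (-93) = -1085/ 3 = -361.67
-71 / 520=-0.14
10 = 10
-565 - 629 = -1194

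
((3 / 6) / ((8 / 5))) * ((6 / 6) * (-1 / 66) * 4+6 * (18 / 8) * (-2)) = -4465 / 528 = -8.46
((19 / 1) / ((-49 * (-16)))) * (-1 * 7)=-19 / 112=-0.17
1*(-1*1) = -1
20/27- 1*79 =-2113/27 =-78.26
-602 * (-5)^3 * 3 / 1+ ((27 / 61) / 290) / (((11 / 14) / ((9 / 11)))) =241607810451 / 1070245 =225750.00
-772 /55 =-14.04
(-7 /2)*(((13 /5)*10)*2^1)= -182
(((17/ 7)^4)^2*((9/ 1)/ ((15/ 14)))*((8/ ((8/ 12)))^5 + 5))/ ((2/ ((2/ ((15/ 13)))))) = 2192064793.85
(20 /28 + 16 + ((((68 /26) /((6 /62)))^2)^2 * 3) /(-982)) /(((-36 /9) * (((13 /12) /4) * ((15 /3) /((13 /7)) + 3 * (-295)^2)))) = 8550340349974 /1499265587248065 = 0.01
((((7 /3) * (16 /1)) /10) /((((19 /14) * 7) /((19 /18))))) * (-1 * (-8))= 448 /135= 3.32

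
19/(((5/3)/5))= 57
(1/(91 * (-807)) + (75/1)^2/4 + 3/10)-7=2055575047/1468740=1399.55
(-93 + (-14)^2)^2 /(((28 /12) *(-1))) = -31827 /7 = -4546.71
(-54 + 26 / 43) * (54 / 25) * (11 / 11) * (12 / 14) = -106272 / 1075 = -98.86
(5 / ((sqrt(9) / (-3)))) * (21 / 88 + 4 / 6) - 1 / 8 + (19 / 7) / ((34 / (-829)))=-278158 / 3927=-70.83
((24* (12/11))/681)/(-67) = -96/167299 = -0.00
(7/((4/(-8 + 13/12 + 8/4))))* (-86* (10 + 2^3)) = 53277/4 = 13319.25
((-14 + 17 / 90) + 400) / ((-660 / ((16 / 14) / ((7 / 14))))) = -69514 / 51975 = -1.34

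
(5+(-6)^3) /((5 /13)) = -2743 /5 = -548.60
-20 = -20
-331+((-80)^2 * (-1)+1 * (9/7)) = -47108/7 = -6729.71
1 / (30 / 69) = 23 / 10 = 2.30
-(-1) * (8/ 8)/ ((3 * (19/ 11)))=11/ 57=0.19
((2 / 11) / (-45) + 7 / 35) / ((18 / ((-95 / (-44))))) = 1843 / 78408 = 0.02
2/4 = 1/2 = 0.50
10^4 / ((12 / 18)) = 15000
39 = 39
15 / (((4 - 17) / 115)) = -1725 / 13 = -132.69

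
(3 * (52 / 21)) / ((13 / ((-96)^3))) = -3538944 / 7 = -505563.43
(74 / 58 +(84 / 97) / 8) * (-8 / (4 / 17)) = -132379 / 2813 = -47.06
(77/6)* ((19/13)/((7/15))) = 1045/26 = 40.19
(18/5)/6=3/5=0.60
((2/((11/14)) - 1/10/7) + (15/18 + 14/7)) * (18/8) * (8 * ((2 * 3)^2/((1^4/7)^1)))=1338336/55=24333.38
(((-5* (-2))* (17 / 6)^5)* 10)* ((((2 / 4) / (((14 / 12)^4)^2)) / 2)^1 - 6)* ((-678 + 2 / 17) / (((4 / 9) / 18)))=34257741287570425 / 11529602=2971285677.30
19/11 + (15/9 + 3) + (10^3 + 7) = 33442/33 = 1013.39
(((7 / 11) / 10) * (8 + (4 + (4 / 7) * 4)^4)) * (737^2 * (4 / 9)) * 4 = 496068544576 / 5145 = 96417598.56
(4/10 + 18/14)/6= 59/210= 0.28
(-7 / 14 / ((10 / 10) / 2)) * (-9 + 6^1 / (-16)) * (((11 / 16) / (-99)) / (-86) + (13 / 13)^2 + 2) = 928825 / 33024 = 28.13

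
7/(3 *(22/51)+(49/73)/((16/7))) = 138992/31527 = 4.41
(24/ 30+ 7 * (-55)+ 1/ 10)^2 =14753281/ 100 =147532.81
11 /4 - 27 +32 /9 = -745 /36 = -20.69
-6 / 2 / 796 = -3 / 796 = -0.00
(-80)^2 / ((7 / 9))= 8228.57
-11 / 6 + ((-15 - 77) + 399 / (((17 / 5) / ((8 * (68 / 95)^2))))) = 220691 / 570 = 387.18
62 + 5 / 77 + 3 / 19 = 91032 / 1463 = 62.22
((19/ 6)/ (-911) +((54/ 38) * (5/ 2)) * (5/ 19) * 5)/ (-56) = -1152127/ 13812582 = -0.08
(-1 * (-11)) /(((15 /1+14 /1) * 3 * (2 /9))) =33 /58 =0.57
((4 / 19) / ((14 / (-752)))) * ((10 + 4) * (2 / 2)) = -3008 / 19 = -158.32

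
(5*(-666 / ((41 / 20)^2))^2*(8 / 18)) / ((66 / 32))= 841113600000 / 31083371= 27059.92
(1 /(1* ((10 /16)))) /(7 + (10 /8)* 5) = 0.12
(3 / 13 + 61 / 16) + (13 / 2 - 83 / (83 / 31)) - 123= -29839 / 208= -143.46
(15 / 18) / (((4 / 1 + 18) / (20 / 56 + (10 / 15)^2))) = 505 / 16632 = 0.03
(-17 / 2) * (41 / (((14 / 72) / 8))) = -14338.29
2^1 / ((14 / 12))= 12 / 7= 1.71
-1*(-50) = 50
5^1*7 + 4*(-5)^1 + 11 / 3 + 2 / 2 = 59 / 3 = 19.67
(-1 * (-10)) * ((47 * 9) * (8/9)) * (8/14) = 15040/7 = 2148.57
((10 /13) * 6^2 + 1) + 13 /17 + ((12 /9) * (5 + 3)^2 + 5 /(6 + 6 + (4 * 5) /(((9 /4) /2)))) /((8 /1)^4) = 21453820043 /727793664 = 29.48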